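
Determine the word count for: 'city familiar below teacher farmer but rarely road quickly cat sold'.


Counting words by splitting on spaces:
  Word 1: 'city'
  Word 2: 'familiar'
  Word 3: 'below'
  Word 4: 'teacher'
  Word 5: 'farmer'
  Word 6: 'but'
  Word 7: 'rarely'
  Word 8: 'road'
  Word 9: 'quickly'
  Word 10: 'cat'
  Word 11: 'sold'
Total words: 11

11


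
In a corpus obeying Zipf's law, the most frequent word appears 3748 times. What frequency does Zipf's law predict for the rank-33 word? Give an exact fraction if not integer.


Zipf's law: freq(rank) = f1 / rank
f1 = 3748, rank = 33
freq = 3748 / 33
GCD(3748, 33) = 1
Simplified: 3748/33

3748/33


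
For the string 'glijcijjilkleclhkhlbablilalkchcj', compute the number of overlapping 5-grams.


String 'glijcijjilkleclhkhlbablilalkchcj' has length L = 32.
Number of overlapping n-grams = L - n + 1
Substituting: 32 - 5 + 1 = 28

28


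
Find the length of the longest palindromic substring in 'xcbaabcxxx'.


Scanning 'xcbaabcxxx' for palindromic substrings.
Substring at positions 0-7: 'xcbaabcx'.
Check: reverse('xcbaabcx') = 'xcbaabcx' -> palindrome confirmed.
Neighbouring characters ('-' / 'x') break symmetry, so it cannot extend further.
No longer palindromic substring exists; longest length = 8

8


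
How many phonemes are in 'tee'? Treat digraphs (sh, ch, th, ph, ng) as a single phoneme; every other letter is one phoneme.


Parsing 'tee' greedily, digraphs first:
  't' -> consonant phoneme (phonemes so far: 1)
  'e' -> vowel phoneme (phonemes so far: 2)
  'e' -> vowel phoneme (phonemes so far: 3)
Total phonemes: 3

3


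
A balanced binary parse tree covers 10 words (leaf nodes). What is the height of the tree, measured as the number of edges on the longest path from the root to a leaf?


In a balanced binary tree with n leaves the deepest leaf is ceil(log2(n)) edges below the root.
log2(10) = 3.3219
ceil(3.3219) = 4
height (edges) = 4

4


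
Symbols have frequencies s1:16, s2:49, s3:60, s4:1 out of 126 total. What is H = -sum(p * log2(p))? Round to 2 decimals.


Computing entropy H = -sum(p_i * log2(p_i)):
  s1: p = 16/126 = 0.1270, -p*log2(p) = 0.3781
  s2: p = 49/126 = 0.3889, -p*log2(p) = 0.5299
  s3: p = 60/126 = 0.4762, -p*log2(p) = 0.5097
  s4: p = 1/126 = 0.0079, -p*log2(p) = 0.0554
H = sum of terms = 1.4731
Rounded to 2 decimals: 1.47

1.47


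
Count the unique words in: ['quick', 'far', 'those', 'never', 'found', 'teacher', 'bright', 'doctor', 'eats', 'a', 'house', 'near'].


Listing all tokens and tracking unique types:
  Token 1: 'quick' -> NEW (unique so far: 1)
  Token 2: 'far' -> NEW (unique so far: 2)
  Token 3: 'those' -> NEW (unique so far: 3)
  Token 4: 'never' -> NEW (unique so far: 4)
  Token 5: 'found' -> NEW (unique so far: 5)
  Token 6: 'teacher' -> NEW (unique so far: 6)
  Token 7: 'bright' -> NEW (unique so far: 7)
  Token 8: 'doctor' -> NEW (unique so far: 8)
  Token 9: 'eats' -> NEW (unique so far: 9)
  Token 10: 'a' -> NEW (unique so far: 10)
  Token 11: 'house' -> NEW (unique so far: 11)
  Token 12: 'near' -> NEW (unique so far: 12)
Unique types: ('a', 'bright', 'doctor', 'eats', 'far', 'found', 'house', 'near', 'never', 'quick', 'teacher', 'those')
Vocabulary size: 12

12


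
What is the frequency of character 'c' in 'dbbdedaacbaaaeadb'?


Scanning 'dbbdedaacbaaaeadb' for 'c':
  Position 8: 'c' -> MATCH (count: 1)
Total occurrences of 'c': 1

1


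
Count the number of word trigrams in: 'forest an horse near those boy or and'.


Word trigrams from [8] words:
  Trigram 1: (forest an horse)
  Trigram 2: (an horse near)
  Trigram 3: (horse near those)
  Trigram 4: (near those boy)
  Trigram 5: (those boy or)
  Trigram 6: (boy or and)
Total word trigrams: 8 - 2 = 6

6


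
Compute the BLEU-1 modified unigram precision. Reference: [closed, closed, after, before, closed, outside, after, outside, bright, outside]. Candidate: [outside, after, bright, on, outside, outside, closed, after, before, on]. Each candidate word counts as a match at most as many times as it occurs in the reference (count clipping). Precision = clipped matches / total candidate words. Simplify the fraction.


Reference word counts: {'after': 2, 'before': 1, 'bright': 1, 'closed': 3, 'outside': 3}
Checking each candidate word (with clipping):
  'outside' -> in reference (ref count 3, used 1/3) -> match (matches: 1)
  'after' -> in reference (ref count 2, used 1/2) -> match (matches: 2)
  'bright' -> in reference (ref count 1, used 1/1) -> match (matches: 3)
  'on' -> not in reference -> no match (matches: 3)
  'outside' -> in reference (ref count 3, used 2/3) -> match (matches: 4)
  'outside' -> in reference (ref count 3, used 3/3) -> match (matches: 5)
  'closed' -> in reference (ref count 3, used 1/3) -> match (matches: 6)
  'after' -> in reference (ref count 2, used 2/2) -> match (matches: 7)
  'before' -> in reference (ref count 1, used 1/1) -> match (matches: 8)
  'on' -> not in reference -> no match (matches: 8)
Clipped matches: 8, Candidate length: 10
Precision = 8/10 = 4/5

4/5


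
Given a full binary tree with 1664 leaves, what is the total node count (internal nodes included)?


Leaf nodes (terminals): 1664
Internal nodes = n - 1 = 1664 - 1 = 1663
Total = leaves + internal = 1664 + 1663 = 3327

3327


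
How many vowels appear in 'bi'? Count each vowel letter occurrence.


Scanning each character of 'bi':
  Position 1: 'b' -> consonant (running count: 0)
  Position 2: 'i' -> vowel (running count: 1)
Total vowels: 1

1


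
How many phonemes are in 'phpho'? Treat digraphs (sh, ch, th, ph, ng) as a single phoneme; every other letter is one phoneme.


Parsing 'phpho' greedily, digraphs first:
  'ph' -> digraph (1 consonant phoneme) (phonemes so far: 1)
  'ph' -> digraph (1 consonant phoneme) (phonemes so far: 2)
  'o' -> vowel phoneme (phonemes so far: 3)
Total phonemes: 3

3


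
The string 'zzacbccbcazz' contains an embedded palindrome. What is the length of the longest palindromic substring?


Scanning 'zzacbccbcazz' for palindromic substrings.
Substring at positions 0-11: 'zzacbccbcazz'.
Check: reverse('zzacbccbcazz') = 'zzacbccbcazz' -> palindrome confirmed.
No longer palindromic substring exists; longest length = 12

12


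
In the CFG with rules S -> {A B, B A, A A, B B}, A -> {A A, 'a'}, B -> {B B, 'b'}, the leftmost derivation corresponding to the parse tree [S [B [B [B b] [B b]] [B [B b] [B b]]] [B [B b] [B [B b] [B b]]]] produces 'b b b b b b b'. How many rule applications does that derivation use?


Every bracketed nonterminal node [X ...] in the tree is produced by exactly one rule application.
Reading the tree off as a leftmost derivation:
  Step 1: S  =>  B B   (applied S -> B B)
  Step 2: B B  =>  B B B   (applied B -> B B)
  Step 3: B B B  =>  B B B B   (applied B -> B B)
  Step 4: B B B B  =>  b B B B   (applied B -> b)
  Step 5: b B B B  =>  b b B B   (applied B -> b)
  Step 6: b b B B  =>  b b B B B   (applied B -> B B)
  Step 7: b b B B B  =>  b b b B B   (applied B -> b)
  Step 8: b b b B B  =>  b b b b B   (applied B -> b)
  Step 9: b b b b B  =>  b b b b B B   (applied B -> B B)
  Step 10: b b b b B B  =>  b b b b b B   (applied B -> b)
  Step 11: b b b b b B  =>  b b b b b B B   (applied B -> B B)
  Step 12: b b b b b B B  =>  b b b b b b B   (applied B -> b)
  Step 13: b b b b b b B  =>  b b b b b b b   (applied B -> b)
Final yield: b b b b b b b
Total rewrite steps: 13

13


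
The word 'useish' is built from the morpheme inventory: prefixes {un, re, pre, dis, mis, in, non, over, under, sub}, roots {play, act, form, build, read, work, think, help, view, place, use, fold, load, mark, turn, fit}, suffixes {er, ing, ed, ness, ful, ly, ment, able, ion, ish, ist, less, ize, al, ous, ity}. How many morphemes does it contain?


Segmenting 'useish' against the inventory:
  'use' -> root (morpheme 1)
  'ish' -> suffix (morpheme 2)
Total morphemes: 2

2


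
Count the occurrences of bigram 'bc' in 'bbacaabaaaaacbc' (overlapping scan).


Scanning 'bbacaabaaaaacbc' for bigram 'bc':
  Position 0: 'bb' -> no
  Position 1: 'ba' -> no
  Position 2: 'ac' -> no
  Position 3: 'ca' -> no
  Position 4: 'aa' -> no
  Position 5: 'ab' -> no
  Position 6: 'ba' -> no
  Position 7: 'aa' -> no
  Position 8: 'aa' -> no
  Position 9: 'aa' -> no
  Position 10: 'aa' -> no
  Position 11: 'ac' -> no
  Position 12: 'cb' -> no
  Position 13: 'bc' -> MATCH
Total matches: 1

1


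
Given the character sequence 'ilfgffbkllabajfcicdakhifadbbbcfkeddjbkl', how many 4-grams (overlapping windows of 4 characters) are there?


String 'ilfgffbkllabajfcicdakhifadbbbcfkeddjbkl' has length L = 39.
Number of overlapping n-grams = L - n + 1
Substituting: 39 - 4 + 1 = 36

36


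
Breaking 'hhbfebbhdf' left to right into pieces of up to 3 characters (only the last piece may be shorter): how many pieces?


'hhbfebbhdf' has 10 characters.
Chunking with max size 3:
  Chunk 1: 'hhb' (positions 0-2)
  Chunk 2: 'feb' (positions 3-5)
  Chunk 3: 'bhd' (positions 6-8)
  Chunk 4: 'f' (positions 9-9)
Total chunks: ceil(10 / 3) = 4

4


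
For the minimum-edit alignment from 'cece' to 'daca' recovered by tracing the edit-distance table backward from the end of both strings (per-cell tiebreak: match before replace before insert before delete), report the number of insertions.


Edit distance = 3. Backtracking from cell (4, 4) with preference match > replace > insert > delete,
then listing the resulting alignment 'cece' -> 'daca' left to right:
  Step 1: replace c->d
  Step 2: replace e->a
  Step 3: keep 'c'
  Step 4: replace e->a
Total insertions: 0

0


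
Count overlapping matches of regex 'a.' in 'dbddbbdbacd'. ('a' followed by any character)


Pattern: a. means 'a' followed by any character.
Scanning 'dbddbbdbacd' position-by-position:
  Pos 0: window 'db' -> no
  Pos 1: window 'bd' -> no
  Pos 2: window 'dd' -> no
  Pos 3: window 'db' -> no
  Pos 4: window 'bb' -> no
  Pos 5: window 'bd' -> no
  Pos 6: window 'db' -> no
  Pos 7: window 'ba' -> no
  Pos 8: window 'ac' -> MATCH
  Pos 9: window 'cd' -> no
  Pos 10: window 'd' -> no
Total matches: 1

1


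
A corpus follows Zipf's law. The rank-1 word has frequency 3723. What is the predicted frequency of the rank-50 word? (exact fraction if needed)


Zipf's law: freq(rank) = f1 / rank
f1 = 3723, rank = 50
freq = 3723 / 50
GCD(3723, 50) = 1
Simplified: 3723/50

3723/50


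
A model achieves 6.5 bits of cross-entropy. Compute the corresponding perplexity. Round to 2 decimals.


Perplexity formula: PP = 2^H
H = 6.5
PP = 2^6.5
Decompose: 2^6.5 = 2^6 * 2^0.5 = 2^6 * sqrt(2)
2^6 = 64, sqrt(2) ~ 1.4142136
PP ~ 64 * 1.4142136 = 90.5096704
Rounded to 2 decimals: 90.51

90.51


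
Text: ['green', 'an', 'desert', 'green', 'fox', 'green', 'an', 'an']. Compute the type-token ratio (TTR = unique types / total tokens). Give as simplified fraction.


Tokens: 8
Unique types: ('an', 'desert', 'fox', 'green') = 4
TTR = 4/8
Simplify: divide both by 4 -> 1/2
TTR = 1/2

1/2


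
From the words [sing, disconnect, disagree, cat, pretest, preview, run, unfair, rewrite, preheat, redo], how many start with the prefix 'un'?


Checking each word for prefix 'un':
  'sing' -> no (count: 0)
  'disconnect' -> no (count: 0)
  'disagree' -> no (count: 0)
  'cat' -> no (count: 0)
  'pretest' -> no (count: 0)
  'preview' -> no (count: 0)
  'run' -> no (count: 0)
  'unfair' -> YES, starts with 'un' (count: 1)
  'rewrite' -> no (count: 1)
  'preheat' -> no (count: 1)
  'redo' -> no (count: 1)
Total with prefix 'un': 1

1


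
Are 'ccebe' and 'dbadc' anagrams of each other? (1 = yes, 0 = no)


Sort characters of 'ccebe': 'bccee'
Sort characters of 'dbadc': 'abcdd'
Sorted forms differ -> they are NOT anagrams
Result: 0

0


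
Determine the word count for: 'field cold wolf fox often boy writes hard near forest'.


Counting words by splitting on spaces:
  Word 1: 'field'
  Word 2: 'cold'
  Word 3: 'wolf'
  Word 4: 'fox'
  Word 5: 'often'
  Word 6: 'boy'
  Word 7: 'writes'
  Word 8: 'hard'
  Word 9: 'near'
  Word 10: 'forest'
Total words: 10

10


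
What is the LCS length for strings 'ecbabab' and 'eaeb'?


DP table for LCS of 'ecbabab' and 'eaeb':
       e  a  e  b
    0  0  0  0  0
  e 0  1  1  1  1
  c 0  1  1  1  1
  b 0  1  1  1  2
  a 0  1  2  2  2
  b 0  1  2  2  3
  a 0  1  2  2  3
  b 0  1  2  2  3
LCS: 'eab'
LCS length = 3

3


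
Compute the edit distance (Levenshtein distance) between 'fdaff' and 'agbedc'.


Building DP table for s1='fdaff' (len 5) and s2='agbedc' (len 6):
       a  g  b  e  d  c
    0  1  2  3  4  5  6
  f 1  1  2  3  4  5  6
  d 2  2  2  3  4  4  5
  a 3  2  3  3  4  5  5
  f 4  3  3  4  4  5  6
  f 5  4  4  4  5  5  6
Edit distance = dp[5][6] = 6

6


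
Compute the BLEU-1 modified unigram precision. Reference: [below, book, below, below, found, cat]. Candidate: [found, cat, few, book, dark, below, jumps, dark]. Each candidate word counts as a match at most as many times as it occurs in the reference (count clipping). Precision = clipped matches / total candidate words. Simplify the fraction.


Reference word counts: {'below': 3, 'book': 1, 'cat': 1, 'found': 1}
Checking each candidate word (with clipping):
  'found' -> in reference (ref count 1, used 1/1) -> match (matches: 1)
  'cat' -> in reference (ref count 1, used 1/1) -> match (matches: 2)
  'few' -> not in reference -> no match (matches: 2)
  'book' -> in reference (ref count 1, used 1/1) -> match (matches: 3)
  'dark' -> not in reference -> no match (matches: 3)
  'below' -> in reference (ref count 3, used 1/3) -> match (matches: 4)
  'jumps' -> not in reference -> no match (matches: 4)
  'dark' -> not in reference -> no match (matches: 4)
Clipped matches: 4, Candidate length: 8
Precision = 4/8 = 1/2

1/2


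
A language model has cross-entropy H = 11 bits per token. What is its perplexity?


Perplexity formula: PP = 2^H
H = 11
PP = 2^11
PP = 2^11 = 2048

2048


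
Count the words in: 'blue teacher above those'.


Counting words by splitting on spaces:
  Word 1: 'blue'
  Word 2: 'teacher'
  Word 3: 'above'
  Word 4: 'those'
Total words: 4

4


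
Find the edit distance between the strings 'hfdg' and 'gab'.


Building DP table for s1='hfdg' (len 4) and s2='gab' (len 3):
       g  a  b
    0  1  2  3
  h 1  1  2  3
  f 2  2  2  3
  d 3  3  3  3
  g 4  3  4  4
Edit distance = dp[4][3] = 4

4


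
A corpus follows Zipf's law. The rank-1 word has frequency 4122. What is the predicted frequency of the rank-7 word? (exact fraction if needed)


Zipf's law: freq(rank) = f1 / rank
f1 = 4122, rank = 7
freq = 4122 / 7
GCD(4122, 7) = 1
Simplified: 4122/7

4122/7


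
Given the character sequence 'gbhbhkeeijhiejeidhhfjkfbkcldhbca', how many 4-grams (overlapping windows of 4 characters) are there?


String 'gbhbhkeeijhiejeidhhfjkfbkcldhbca' has length L = 32.
Number of overlapping n-grams = L - n + 1
Substituting: 32 - 4 + 1 = 29

29


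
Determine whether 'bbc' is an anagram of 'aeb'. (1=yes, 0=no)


Sort characters of 'bbc': 'bbc'
Sort characters of 'aeb': 'abe'
Sorted forms differ -> they are NOT anagrams
Result: 0

0


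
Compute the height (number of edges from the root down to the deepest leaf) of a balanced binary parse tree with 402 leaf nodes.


In a balanced binary tree with n leaves the deepest leaf is ceil(log2(n)) edges below the root.
log2(402) = 8.6511
ceil(8.6511) = 9
height (edges) = 9

9


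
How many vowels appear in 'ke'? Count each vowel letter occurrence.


Scanning each character of 'ke':
  Position 1: 'k' -> consonant (running count: 0)
  Position 2: 'e' -> vowel (running count: 1)
Total vowels: 1

1


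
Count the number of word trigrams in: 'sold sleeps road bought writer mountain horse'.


Word trigrams from [7] words:
  Trigram 1: (sold sleeps road)
  Trigram 2: (sleeps road bought)
  Trigram 3: (road bought writer)
  Trigram 4: (bought writer mountain)
  Trigram 5: (writer mountain horse)
Total word trigrams: 7 - 2 = 5

5


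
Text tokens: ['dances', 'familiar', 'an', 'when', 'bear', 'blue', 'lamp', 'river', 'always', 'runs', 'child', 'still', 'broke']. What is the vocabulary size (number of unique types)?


Listing all tokens and tracking unique types:
  Token 1: 'dances' -> NEW (unique so far: 1)
  Token 2: 'familiar' -> NEW (unique so far: 2)
  Token 3: 'an' -> NEW (unique so far: 3)
  Token 4: 'when' -> NEW (unique so far: 4)
  Token 5: 'bear' -> NEW (unique so far: 5)
  Token 6: 'blue' -> NEW (unique so far: 6)
  Token 7: 'lamp' -> NEW (unique so far: 7)
  Token 8: 'river' -> NEW (unique so far: 8)
  Token 9: 'always' -> NEW (unique so far: 9)
  Token 10: 'runs' -> NEW (unique so far: 10)
  Token 11: 'child' -> NEW (unique so far: 11)
  Token 12: 'still' -> NEW (unique so far: 12)
  Token 13: 'broke' -> NEW (unique so far: 13)
Unique types: ('always', 'an', 'bear', 'blue', 'broke', 'child', 'dances', 'familiar', 'lamp', 'river', 'runs', 'still', 'when')
Vocabulary size: 13

13


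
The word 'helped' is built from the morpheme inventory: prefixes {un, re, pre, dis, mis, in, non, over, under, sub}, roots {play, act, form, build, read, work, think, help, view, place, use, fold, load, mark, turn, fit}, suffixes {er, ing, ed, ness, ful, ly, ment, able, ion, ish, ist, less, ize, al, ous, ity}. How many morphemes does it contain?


Segmenting 'helped' against the inventory:
  'help' -> root (morpheme 1)
  'ed' -> suffix (morpheme 2)
Total morphemes: 2

2


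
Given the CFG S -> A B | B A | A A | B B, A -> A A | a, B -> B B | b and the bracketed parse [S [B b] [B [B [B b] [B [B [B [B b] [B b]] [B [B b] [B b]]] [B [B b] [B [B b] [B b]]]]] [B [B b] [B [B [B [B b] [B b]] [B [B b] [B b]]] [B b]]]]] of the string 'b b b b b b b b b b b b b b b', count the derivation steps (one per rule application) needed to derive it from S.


Every bracketed nonterminal node [X ...] in the tree is produced by exactly one rule application.
Reading the tree off as a leftmost derivation:
  Step 1: S  =>  B B   (applied S -> B B)
  Step 2: B B  =>  b B   (applied B -> b)
  Step 3: b B  =>  b B B   (applied B -> B B)
  Step 4: b B B  =>  b B B B   (applied B -> B B)
  Step 5: b B B B  =>  b b B B   (applied B -> b)
  Step 6: b b B B  =>  b b B B B   (applied B -> B B)
  Step 7: b b B B B  =>  b b B B B B   (applied B -> B B)
  Step 8: b b B B B B  =>  b b B B B B B   (applied B -> B B)
  Step 9: b b B B B B B  =>  b b b B B B B   (applied B -> b)
  Step 10: b b b B B B B  =>  b b b b B B B   (applied B -> b)
  Step 11: b b b b B B B  =>  b b b b B B B B   (applied B -> B B)
  Step 12: b b b b B B B B  =>  b b b b b B B B   (applied B -> b)
  Step 13: b b b b b B B B  =>  b b b b b b B B   (applied B -> b)
  Step 14: b b b b b b B B  =>  b b b b b b B B B   (applied B -> B B)
  Step 15: b b b b b b B B B  =>  b b b b b b b B B   (applied B -> b)
  Step 16: b b b b b b b B B  =>  b b b b b b b B B B   (applied B -> B B)
  Step 17: b b b b b b b B B B  =>  b b b b b b b b B B   (applied B -> b)
  Step 18: b b b b b b b b B B  =>  b b b b b b b b b B   (applied B -> b)
  Step 19: b b b b b b b b b B  =>  b b b b b b b b b B B   (applied B -> B B)
  Step 20: b b b b b b b b b B B  =>  b b b b b b b b b b B   (applied B -> b)
  Step 21: b b b b b b b b b b B  =>  b b b b b b b b b b B B   (applied B -> B B)
  Step 22: b b b b b b b b b b B B  =>  b b b b b b b b b b B B B   (applied B -> B B)
  Step 23: b b b b b b b b b b B B B  =>  b b b b b b b b b b B B B B   (applied B -> B B)
  Step 24: b b b b b b b b b b B B B B  =>  b b b b b b b b b b b B B B   (applied B -> b)
  Step 25: b b b b b b b b b b b B B B  =>  b b b b b b b b b b b b B B   (applied B -> b)
  Step 26: b b b b b b b b b b b b B B  =>  b b b b b b b b b b b b B B B   (applied B -> B B)
  Step 27: b b b b b b b b b b b b B B B  =>  b b b b b b b b b b b b b B B   (applied B -> b)
  Step 28: b b b b b b b b b b b b b B B  =>  b b b b b b b b b b b b b b B   (applied B -> b)
  Step 29: b b b b b b b b b b b b b b B  =>  b b b b b b b b b b b b b b b   (applied B -> b)
Final yield: b b b b b b b b b b b b b b b
Total rewrite steps: 29

29


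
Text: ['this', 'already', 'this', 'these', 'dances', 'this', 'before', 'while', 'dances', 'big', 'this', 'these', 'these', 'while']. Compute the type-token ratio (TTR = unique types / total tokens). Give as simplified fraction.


Tokens: 14
Unique types: ('already', 'before', 'big', 'dances', 'these', 'this', 'while') = 7
TTR = 7/14
Simplify: divide both by 7 -> 1/2
TTR = 1/2

1/2


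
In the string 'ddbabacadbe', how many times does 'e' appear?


Scanning 'ddbabacadbe' for 'e':
  Position 10: 'e' -> MATCH (count: 1)
Total occurrences of 'e': 1

1


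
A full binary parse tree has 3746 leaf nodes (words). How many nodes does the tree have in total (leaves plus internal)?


Leaf nodes (terminals): 3746
Internal nodes = n - 1 = 3746 - 1 = 3745
Total = leaves + internal = 3746 + 3745 = 7491

7491


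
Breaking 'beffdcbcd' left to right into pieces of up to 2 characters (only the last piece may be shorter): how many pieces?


'beffdcbcd' has 9 characters.
Chunking with max size 2:
  Chunk 1: 'be' (positions 0-1)
  Chunk 2: 'ff' (positions 2-3)
  Chunk 3: 'dc' (positions 4-5)
  Chunk 4: 'bc' (positions 6-7)
  Chunk 5: 'd' (positions 8-8)
Total chunks: ceil(9 / 2) = 5

5


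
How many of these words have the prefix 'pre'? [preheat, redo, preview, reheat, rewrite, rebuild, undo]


Checking each word for prefix 'pre':
  'preheat' -> YES, starts with 'pre' (count: 1)
  'redo' -> no (count: 1)
  'preview' -> YES, starts with 'pre' (count: 2)
  'reheat' -> no (count: 2)
  'rewrite' -> no (count: 2)
  'rebuild' -> no (count: 2)
  'undo' -> no (count: 2)
Total with prefix 'pre': 2

2


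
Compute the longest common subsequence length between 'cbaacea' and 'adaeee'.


DP table for LCS of 'cbaacea' and 'adaeee':
       a  d  a  e  e  e
    0  0  0  0  0  0  0
  c 0  0  0  0  0  0  0
  b 0  0  0  0  0  0  0
  a 0  1  1  1  1  1  1
  a 0  1  1  2  2  2  2
  c 0  1  1  2  2  2  2
  e 0  1  1  2  3  3  3
  a 0  1  1  2  3  3  3
LCS: 'aae'
LCS length = 3

3


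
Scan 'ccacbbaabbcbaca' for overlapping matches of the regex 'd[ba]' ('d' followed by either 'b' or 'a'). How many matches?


Pattern: d[ba] means 'd' followed by either 'b' or 'a'.
Scanning 'ccacbbaabbcbaca' position-by-position:
  Pos 0: window 'cc' -> no
  Pos 1: window 'ca' -> no
  Pos 2: window 'ac' -> no
  Pos 3: window 'cb' -> no
  Pos 4: window 'bb' -> no
  Pos 5: window 'ba' -> no
  Pos 6: window 'aa' -> no
  Pos 7: window 'ab' -> no
  Pos 8: window 'bb' -> no
  Pos 9: window 'bc' -> no
  Pos 10: window 'cb' -> no
  Pos 11: window 'ba' -> no
  Pos 12: window 'ac' -> no
  Pos 13: window 'ca' -> no
  Pos 14: window 'a' -> no
Total matches: 0

0


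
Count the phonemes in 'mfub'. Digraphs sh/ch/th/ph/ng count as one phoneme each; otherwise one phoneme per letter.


Parsing 'mfub' greedily, digraphs first:
  'm' -> consonant phoneme (phonemes so far: 1)
  'f' -> consonant phoneme (phonemes so far: 2)
  'u' -> vowel phoneme (phonemes so far: 3)
  'b' -> consonant phoneme (phonemes so far: 4)
Total phonemes: 4

4


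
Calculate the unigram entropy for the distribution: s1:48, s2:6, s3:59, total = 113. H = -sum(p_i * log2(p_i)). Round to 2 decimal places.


Computing entropy H = -sum(p_i * log2(p_i)):
  s1: p = 48/113 = 0.4248, -p*log2(p) = 0.5247
  s2: p = 6/113 = 0.0531, -p*log2(p) = 0.2249
  s3: p = 59/113 = 0.5221, -p*log2(p) = 0.4895
H = sum of terms = 1.2391
Rounded to 2 decimals: 1.24

1.24


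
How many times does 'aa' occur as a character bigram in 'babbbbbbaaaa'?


Scanning 'babbbbbbaaaa' for bigram 'aa':
  Position 0: 'ba' -> no
  Position 1: 'ab' -> no
  Position 2: 'bb' -> no
  Position 3: 'bb' -> no
  Position 4: 'bb' -> no
  Position 5: 'bb' -> no
  Position 6: 'bb' -> no
  Position 7: 'ba' -> no
  Position 8: 'aa' -> MATCH
  Position 9: 'aa' -> MATCH
  Position 10: 'aa' -> MATCH
Total matches: 3

3


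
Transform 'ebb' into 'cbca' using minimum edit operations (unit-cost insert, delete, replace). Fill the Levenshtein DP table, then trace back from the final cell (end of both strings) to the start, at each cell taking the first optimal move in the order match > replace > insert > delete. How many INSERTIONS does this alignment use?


Edit distance = 3. Backtracking from cell (3, 4) with preference match > replace > insert > delete,
then listing the resulting alignment 'ebb' -> 'cbca' left to right:
  Step 1: replace e->c
  Step 2: keep 'b'
  Step 3: insert 'c' [insertion #1]
  Step 4: replace b->a
Total insertions: 1

1


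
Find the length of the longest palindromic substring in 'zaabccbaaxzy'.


Scanning 'zaabccbaaxzy' for palindromic substrings.
Substring at positions 1-8: 'aabccbaa'.
Check: reverse('aabccbaa') = 'aabccbaa' -> palindrome confirmed.
Neighbouring characters ('z' / 'x') break symmetry, so it cannot extend further.
No longer palindromic substring exists; longest length = 8

8


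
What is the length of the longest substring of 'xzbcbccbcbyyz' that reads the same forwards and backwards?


Scanning 'xzbcbccbcbyyz' for palindromic substrings.
Substring at positions 2-9: 'bcbccbcb'.
Check: reverse('bcbccbcb') = 'bcbccbcb' -> palindrome confirmed.
Neighbouring characters ('z' / 'y') break symmetry, so it cannot extend further.
No longer palindromic substring exists; longest length = 8

8


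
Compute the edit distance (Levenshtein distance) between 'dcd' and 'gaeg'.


Building DP table for s1='dcd' (len 3) and s2='gaeg' (len 4):
       g  a  e  g
    0  1  2  3  4
  d 1  1  2  3  4
  c 2  2  2  3  4
  d 3  3  3  3  4
Edit distance = dp[3][4] = 4

4


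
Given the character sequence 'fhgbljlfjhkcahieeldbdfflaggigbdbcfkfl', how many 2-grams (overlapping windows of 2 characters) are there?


String 'fhgbljlfjhkcahieeldbdfflaggigbdbcfkfl' has length L = 37.
Number of overlapping n-grams = L - n + 1
Substituting: 37 - 2 + 1 = 36

36


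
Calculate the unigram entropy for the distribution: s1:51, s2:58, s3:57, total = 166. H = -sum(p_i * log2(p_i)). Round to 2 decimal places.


Computing entropy H = -sum(p_i * log2(p_i)):
  s1: p = 51/166 = 0.3072, -p*log2(p) = 0.5231
  s2: p = 58/166 = 0.3494, -p*log2(p) = 0.5301
  s3: p = 57/166 = 0.3434, -p*log2(p) = 0.5295
H = sum of terms = 1.5827
Rounded to 2 decimals: 1.58

1.58


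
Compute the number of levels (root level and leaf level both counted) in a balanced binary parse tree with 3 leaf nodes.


In a balanced binary tree with n leaves the deepest leaf is ceil(log2(n)) edges below the root,
so counting node levels inclusive of root and leaves gives ceil(log2(n)) + 1 levels.
log2(3) = 1.5850
ceil(1.5850) = 2
levels = 2 + 1 = 3

3


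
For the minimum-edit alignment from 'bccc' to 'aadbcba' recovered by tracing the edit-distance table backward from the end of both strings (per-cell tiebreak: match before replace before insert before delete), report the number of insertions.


Edit distance = 5. Backtracking from cell (4, 7) with preference match > replace > insert > delete,
then listing the resulting alignment 'bccc' -> 'aadbcba' left to right:
  Step 1: insert 'a' [insertion #1]
  Step 2: insert 'a' [insertion #2]
  Step 3: insert 'd' [insertion #3]
  Step 4: keep 'b'
  Step 5: keep 'c'
  Step 6: replace c->b
  Step 7: replace c->a
Total insertions: 3

3


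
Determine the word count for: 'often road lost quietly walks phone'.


Counting words by splitting on spaces:
  Word 1: 'often'
  Word 2: 'road'
  Word 3: 'lost'
  Word 4: 'quietly'
  Word 5: 'walks'
  Word 6: 'phone'
Total words: 6

6


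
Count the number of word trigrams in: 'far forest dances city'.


Word trigrams from [4] words:
  Trigram 1: (far forest dances)
  Trigram 2: (forest dances city)
Total word trigrams: 4 - 2 = 2

2


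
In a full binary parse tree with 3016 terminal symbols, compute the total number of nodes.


Leaf nodes (terminals): 3016
Internal nodes = n - 1 = 3016 - 1 = 3015
Total = leaves + internal = 3016 + 3015 = 6031

6031


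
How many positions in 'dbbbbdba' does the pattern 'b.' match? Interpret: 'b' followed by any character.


Pattern: b. means 'b' followed by any character.
Scanning 'dbbbbdba' position-by-position:
  Pos 0: window 'db' -> no
  Pos 1: window 'bb' -> MATCH
  Pos 2: window 'bb' -> MATCH
  Pos 3: window 'bb' -> MATCH
  Pos 4: window 'bd' -> MATCH
  Pos 5: window 'db' -> no
  Pos 6: window 'ba' -> MATCH
  Pos 7: window 'a' -> no
Total matches: 5

5


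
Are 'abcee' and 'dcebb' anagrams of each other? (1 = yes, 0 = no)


Sort characters of 'abcee': 'abcee'
Sort characters of 'dcebb': 'bbcde'
Sorted forms differ -> they are NOT anagrams
Result: 0

0


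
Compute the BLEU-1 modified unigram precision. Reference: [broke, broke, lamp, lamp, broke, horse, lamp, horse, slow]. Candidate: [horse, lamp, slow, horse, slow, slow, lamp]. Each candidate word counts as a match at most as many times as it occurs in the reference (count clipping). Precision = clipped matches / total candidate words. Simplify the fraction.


Reference word counts: {'broke': 3, 'horse': 2, 'lamp': 3, 'slow': 1}
Checking each candidate word (with clipping):
  'horse' -> in reference (ref count 2, used 1/2) -> match (matches: 1)
  'lamp' -> in reference (ref count 3, used 1/3) -> match (matches: 2)
  'slow' -> in reference (ref count 1, used 1/1) -> match (matches: 3)
  'horse' -> in reference (ref count 2, used 2/2) -> match (matches: 4)
  'slow' -> ref count 1 already used up (1/1) -> clipped, no match (matches: 4)
  'slow' -> ref count 1 already used up (1/1) -> clipped, no match (matches: 4)
  'lamp' -> in reference (ref count 3, used 2/3) -> match (matches: 5)
Clipped matches: 5, Candidate length: 7
Precision = 5/7

5/7


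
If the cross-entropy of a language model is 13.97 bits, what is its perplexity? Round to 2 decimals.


Perplexity formula: PP = 2^H
H = 13.97
PP = 2^13.97
Decompose: 2^13.97 = 2^13 * 2^0.97
2^13 = 8192, 2^0.97 ~ 1.9588406
PP ~ 8192 * 1.9588406 = 16046.8221952
Rounded to 2 decimals: 16046.82

16046.82


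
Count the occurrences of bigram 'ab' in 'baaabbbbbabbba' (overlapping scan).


Scanning 'baaabbbbbabbba' for bigram 'ab':
  Position 0: 'ba' -> no
  Position 1: 'aa' -> no
  Position 2: 'aa' -> no
  Position 3: 'ab' -> MATCH
  Position 4: 'bb' -> no
  Position 5: 'bb' -> no
  Position 6: 'bb' -> no
  Position 7: 'bb' -> no
  Position 8: 'ba' -> no
  Position 9: 'ab' -> MATCH
  Position 10: 'bb' -> no
  Position 11: 'bb' -> no
  Position 12: 'ba' -> no
Total matches: 2

2


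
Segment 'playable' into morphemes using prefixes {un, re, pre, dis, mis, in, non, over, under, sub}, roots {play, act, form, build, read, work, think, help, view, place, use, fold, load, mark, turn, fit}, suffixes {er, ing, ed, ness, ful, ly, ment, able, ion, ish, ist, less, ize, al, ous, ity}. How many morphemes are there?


Segmenting 'playable' against the inventory:
  'play' -> root (morpheme 1)
  'able' -> suffix (morpheme 2)
Total morphemes: 2

2


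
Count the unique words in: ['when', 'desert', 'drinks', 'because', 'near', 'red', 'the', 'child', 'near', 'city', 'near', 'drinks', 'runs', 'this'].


Listing all tokens and tracking unique types:
  Token 1: 'when' -> NEW (unique so far: 1)
  Token 2: 'desert' -> NEW (unique so far: 2)
  Token 3: 'drinks' -> NEW (unique so far: 3)
  Token 4: 'because' -> NEW (unique so far: 4)
  Token 5: 'near' -> NEW (unique so far: 5)
  Token 6: 'red' -> NEW (unique so far: 6)
  Token 7: 'the' -> NEW (unique so far: 7)
  Token 8: 'child' -> NEW (unique so far: 8)
  Token 9: 'near' -> duplicate (unique so far: 8)
  Token 10: 'city' -> NEW (unique so far: 9)
  Token 11: 'near' -> duplicate (unique so far: 9)
  Token 12: 'drinks' -> duplicate (unique so far: 9)
  Token 13: 'runs' -> NEW (unique so far: 10)
  Token 14: 'this' -> NEW (unique so far: 11)
Unique types: ('because', 'child', 'city', 'desert', 'drinks', 'near', 'red', 'runs', 'the', 'this', 'when')
Vocabulary size: 11

11


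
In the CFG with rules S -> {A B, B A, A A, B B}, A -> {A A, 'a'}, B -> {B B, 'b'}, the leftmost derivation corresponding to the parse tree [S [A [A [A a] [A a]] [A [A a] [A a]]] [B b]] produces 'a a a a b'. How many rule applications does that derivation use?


Every bracketed nonterminal node [X ...] in the tree is produced by exactly one rule application.
Reading the tree off as a leftmost derivation:
  Step 1: S  =>  A B   (applied S -> A B)
  Step 2: A B  =>  A A B   (applied A -> A A)
  Step 3: A A B  =>  A A A B   (applied A -> A A)
  Step 4: A A A B  =>  a A A B   (applied A -> a)
  Step 5: a A A B  =>  a a A B   (applied A -> a)
  Step 6: a a A B  =>  a a A A B   (applied A -> A A)
  Step 7: a a A A B  =>  a a a A B   (applied A -> a)
  Step 8: a a a A B  =>  a a a a B   (applied A -> a)
  Step 9: a a a a B  =>  a a a a b   (applied B -> b)
Final yield: a a a a b
Total rewrite steps: 9

9


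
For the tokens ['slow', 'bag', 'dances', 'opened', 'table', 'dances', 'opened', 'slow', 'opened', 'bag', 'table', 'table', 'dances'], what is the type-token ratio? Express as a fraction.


Tokens: 13
Unique types: ('bag', 'dances', 'opened', 'slow', 'table') = 5
TTR = 5/13
Already in lowest terms.

5/13


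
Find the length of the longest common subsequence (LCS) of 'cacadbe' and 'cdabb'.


DP table for LCS of 'cacadbe' and 'cdabb':
       c  d  a  b  b
    0  0  0  0  0  0
  c 0  1  1  1  1  1
  a 0  1  1  2  2  2
  c 0  1  1  2  2  2
  a 0  1  1  2  2  2
  d 0  1  2  2  2  2
  b 0  1  2  2  3  3
  e 0  1  2  2  3  3
LCS: 'cab'
LCS length = 3

3


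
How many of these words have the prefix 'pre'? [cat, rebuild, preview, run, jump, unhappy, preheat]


Checking each word for prefix 'pre':
  'cat' -> no (count: 0)
  'rebuild' -> no (count: 0)
  'preview' -> YES, starts with 'pre' (count: 1)
  'run' -> no (count: 1)
  'jump' -> no (count: 1)
  'unhappy' -> no (count: 1)
  'preheat' -> YES, starts with 'pre' (count: 2)
Total with prefix 'pre': 2

2


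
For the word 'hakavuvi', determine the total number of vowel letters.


Scanning each character of 'hakavuvi':
  Position 1: 'h' -> consonant (running count: 0)
  Position 2: 'a' -> vowel (running count: 1)
  Position 3: 'k' -> consonant (running count: 1)
  Position 4: 'a' -> vowel (running count: 2)
  Position 5: 'v' -> consonant (running count: 2)
  Position 6: 'u' -> vowel (running count: 3)
  Position 7: 'v' -> consonant (running count: 3)
  Position 8: 'i' -> vowel (running count: 4)
Total vowels: 4

4


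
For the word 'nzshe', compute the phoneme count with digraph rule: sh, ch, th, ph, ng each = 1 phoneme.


Parsing 'nzshe' greedily, digraphs first:
  'n' -> consonant phoneme (phonemes so far: 1)
  'z' -> consonant phoneme (phonemes so far: 2)
  'sh' -> digraph (1 consonant phoneme) (phonemes so far: 3)
  'e' -> vowel phoneme (phonemes so far: 4)
Total phonemes: 4

4


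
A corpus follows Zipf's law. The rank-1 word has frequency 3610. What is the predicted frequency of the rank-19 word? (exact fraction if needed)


Zipf's law: freq(rank) = f1 / rank
f1 = 3610, rank = 19
freq = 3610 / 19
= 190

190


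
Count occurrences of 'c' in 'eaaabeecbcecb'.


Scanning 'eaaabeecbcecb' for 'c':
  Position 7: 'c' -> MATCH (count: 1)
  Position 9: 'c' -> MATCH (count: 2)
  Position 11: 'c' -> MATCH (count: 3)
Total occurrences of 'c': 3

3


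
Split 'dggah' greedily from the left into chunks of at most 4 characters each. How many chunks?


'dggah' has 5 characters.
Chunking with max size 4:
  Chunk 1: 'dgga' (positions 0-3)
  Chunk 2: 'h' (positions 4-4)
Total chunks: ceil(5 / 4) = 2

2


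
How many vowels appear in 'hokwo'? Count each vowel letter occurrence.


Scanning each character of 'hokwo':
  Position 1: 'h' -> consonant (running count: 0)
  Position 2: 'o' -> vowel (running count: 1)
  Position 3: 'k' -> consonant (running count: 1)
  Position 4: 'w' -> consonant (running count: 1)
  Position 5: 'o' -> vowel (running count: 2)
Total vowels: 2

2


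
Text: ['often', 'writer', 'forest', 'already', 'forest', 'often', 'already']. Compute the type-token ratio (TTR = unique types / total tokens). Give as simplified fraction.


Tokens: 7
Unique types: ('already', 'forest', 'often', 'writer') = 4
TTR = 4/7
Already in lowest terms.

4/7


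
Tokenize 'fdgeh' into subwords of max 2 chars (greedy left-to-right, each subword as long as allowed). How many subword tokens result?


'fdgeh' has 5 characters.
Chunking with max size 2:
  Chunk 1: 'fd' (positions 0-1)
  Chunk 2: 'ge' (positions 2-3)
  Chunk 3: 'h' (positions 4-4)
Total chunks: ceil(5 / 2) = 3

3


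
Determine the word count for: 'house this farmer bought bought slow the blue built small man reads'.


Counting words by splitting on spaces:
  Word 1: 'house'
  Word 2: 'this'
  Word 3: 'farmer'
  Word 4: 'bought'
  Word 5: 'bought'
  Word 6: 'slow'
  Word 7: 'the'
  Word 8: 'blue'
  Word 9: 'built'
  Word 10: 'small'
  Word 11: 'man'
  Word 12: 'reads'
Total words: 12

12


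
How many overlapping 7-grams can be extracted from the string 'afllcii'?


String 'afllcii' has length L = 7.
Number of overlapping n-grams = L - n + 1
Substituting: 7 - 7 + 1 = 1

1


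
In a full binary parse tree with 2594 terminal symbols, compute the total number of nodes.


Leaf nodes (terminals): 2594
Internal nodes = n - 1 = 2594 - 1 = 2593
Total = leaves + internal = 2594 + 2593 = 5187

5187


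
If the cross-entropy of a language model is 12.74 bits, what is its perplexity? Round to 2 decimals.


Perplexity formula: PP = 2^H
H = 12.74
PP = 2^12.74
Decompose: 2^12.74 = 2^12 * 2^0.74
2^12 = 4096, 2^0.74 ~ 1.6701758
PP ~ 4096 * 1.6701758 = 6841.0400768
Rounded to 2 decimals: 6841.04

6841.04


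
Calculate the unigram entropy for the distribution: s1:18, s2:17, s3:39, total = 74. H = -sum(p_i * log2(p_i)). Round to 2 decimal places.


Computing entropy H = -sum(p_i * log2(p_i)):
  s1: p = 18/74 = 0.2432, -p*log2(p) = 0.4961
  s2: p = 17/74 = 0.2297, -p*log2(p) = 0.4875
  s3: p = 39/74 = 0.5270, -p*log2(p) = 0.4870
H = sum of terms = 1.4706
Rounded to 2 decimals: 1.47

1.47


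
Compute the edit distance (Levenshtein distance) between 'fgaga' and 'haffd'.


Building DP table for s1='fgaga' (len 5) and s2='haffd' (len 5):
       h  a  f  f  d
    0  1  2  3  4  5
  f 1  1  2  2  3  4
  g 2  2  2  3  3  4
  a 3  3  2  3  4  4
  g 4  4  3  3  4  5
  a 5  5  4  4  4  5
Edit distance = dp[5][5] = 5

5


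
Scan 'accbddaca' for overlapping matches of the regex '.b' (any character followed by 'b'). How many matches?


Pattern: .b means any character followed by 'b'.
Scanning 'accbddaca' position-by-position:
  Pos 0: window 'ac' -> no
  Pos 1: window 'cc' -> no
  Pos 2: window 'cb' -> MATCH
  Pos 3: window 'bd' -> no
  Pos 4: window 'dd' -> no
  Pos 5: window 'da' -> no
  Pos 6: window 'ac' -> no
  Pos 7: window 'ca' -> no
  Pos 8: window 'a' -> no
Total matches: 1

1


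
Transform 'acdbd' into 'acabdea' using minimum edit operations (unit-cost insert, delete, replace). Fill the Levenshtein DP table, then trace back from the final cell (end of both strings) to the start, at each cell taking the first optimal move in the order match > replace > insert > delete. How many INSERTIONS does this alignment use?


Edit distance = 3. Backtracking from cell (5, 7) with preference match > replace > insert > delete,
then listing the resulting alignment 'acdbd' -> 'acabdea' left to right:
  Step 1: keep 'a'
  Step 2: keep 'c'
  Step 3: replace d->a
  Step 4: keep 'b'
  Step 5: keep 'd'
  Step 6: insert 'e' [insertion #1]
  Step 7: insert 'a' [insertion #2]
Total insertions: 2

2


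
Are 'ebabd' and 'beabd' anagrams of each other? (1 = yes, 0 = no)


Sort characters of 'ebabd': 'abbde'
Sort characters of 'beabd': 'abbde'
Sorted forms match -> they ARE anagrams
Result: 1

1


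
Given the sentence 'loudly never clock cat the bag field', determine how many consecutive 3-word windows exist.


Word trigrams from [7] words:
  Trigram 1: (loudly never clock)
  Trigram 2: (never clock cat)
  Trigram 3: (clock cat the)
  Trigram 4: (cat the bag)
  Trigram 5: (the bag field)
Total word trigrams: 7 - 2 = 5

5
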